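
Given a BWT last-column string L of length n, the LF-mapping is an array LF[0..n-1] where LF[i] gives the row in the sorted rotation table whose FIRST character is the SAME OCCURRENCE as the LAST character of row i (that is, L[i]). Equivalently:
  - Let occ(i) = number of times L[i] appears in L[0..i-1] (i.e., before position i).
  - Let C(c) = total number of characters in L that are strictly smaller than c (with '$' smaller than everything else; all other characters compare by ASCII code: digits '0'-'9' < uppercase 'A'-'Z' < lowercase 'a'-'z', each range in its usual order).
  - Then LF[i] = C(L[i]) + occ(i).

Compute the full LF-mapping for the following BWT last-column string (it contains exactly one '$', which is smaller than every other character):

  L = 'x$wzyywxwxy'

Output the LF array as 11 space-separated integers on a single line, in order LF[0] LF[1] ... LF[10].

Char counts: '$':1, 'w':3, 'x':3, 'y':3, 'z':1
C (first-col start): C('$')=0, C('w')=1, C('x')=4, C('y')=7, C('z')=10
L[0]='x': occ=0, LF[0]=C('x')+0=4+0=4
L[1]='$': occ=0, LF[1]=C('$')+0=0+0=0
L[2]='w': occ=0, LF[2]=C('w')+0=1+0=1
L[3]='z': occ=0, LF[3]=C('z')+0=10+0=10
L[4]='y': occ=0, LF[4]=C('y')+0=7+0=7
L[5]='y': occ=1, LF[5]=C('y')+1=7+1=8
L[6]='w': occ=1, LF[6]=C('w')+1=1+1=2
L[7]='x': occ=1, LF[7]=C('x')+1=4+1=5
L[8]='w': occ=2, LF[8]=C('w')+2=1+2=3
L[9]='x': occ=2, LF[9]=C('x')+2=4+2=6
L[10]='y': occ=2, LF[10]=C('y')+2=7+2=9

Answer: 4 0 1 10 7 8 2 5 3 6 9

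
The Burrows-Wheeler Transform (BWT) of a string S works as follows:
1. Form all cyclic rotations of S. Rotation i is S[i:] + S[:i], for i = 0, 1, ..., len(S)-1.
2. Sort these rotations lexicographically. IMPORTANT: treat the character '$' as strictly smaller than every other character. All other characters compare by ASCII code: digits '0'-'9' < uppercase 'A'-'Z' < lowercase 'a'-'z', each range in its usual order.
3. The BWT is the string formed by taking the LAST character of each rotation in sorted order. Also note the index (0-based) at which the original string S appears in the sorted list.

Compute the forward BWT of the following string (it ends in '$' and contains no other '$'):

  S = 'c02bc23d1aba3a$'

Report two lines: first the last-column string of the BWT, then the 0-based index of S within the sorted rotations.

Answer: acdc0a23b1a2$b3
12

Derivation:
All 15 rotations (rotation i = S[i:]+S[:i]):
  rot[0] = c02bc23d1aba3a$
  rot[1] = 02bc23d1aba3a$c
  rot[2] = 2bc23d1aba3a$c0
  rot[3] = bc23d1aba3a$c02
  rot[4] = c23d1aba3a$c02b
  rot[5] = 23d1aba3a$c02bc
  rot[6] = 3d1aba3a$c02bc2
  rot[7] = d1aba3a$c02bc23
  rot[8] = 1aba3a$c02bc23d
  rot[9] = aba3a$c02bc23d1
  rot[10] = ba3a$c02bc23d1a
  rot[11] = a3a$c02bc23d1ab
  rot[12] = 3a$c02bc23d1aba
  rot[13] = a$c02bc23d1aba3
  rot[14] = $c02bc23d1aba3a
Sorted (with $ < everything):
  sorted[0] = $c02bc23d1aba3a  (last char: 'a')
  sorted[1] = 02bc23d1aba3a$c  (last char: 'c')
  sorted[2] = 1aba3a$c02bc23d  (last char: 'd')
  sorted[3] = 23d1aba3a$c02bc  (last char: 'c')
  sorted[4] = 2bc23d1aba3a$c0  (last char: '0')
  sorted[5] = 3a$c02bc23d1aba  (last char: 'a')
  sorted[6] = 3d1aba3a$c02bc2  (last char: '2')
  sorted[7] = a$c02bc23d1aba3  (last char: '3')
  sorted[8] = a3a$c02bc23d1ab  (last char: 'b')
  sorted[9] = aba3a$c02bc23d1  (last char: '1')
  sorted[10] = ba3a$c02bc23d1a  (last char: 'a')
  sorted[11] = bc23d1aba3a$c02  (last char: '2')
  sorted[12] = c02bc23d1aba3a$  (last char: '$')
  sorted[13] = c23d1aba3a$c02b  (last char: 'b')
  sorted[14] = d1aba3a$c02bc23  (last char: '3')
Last column: acdc0a23b1a2$b3
Original string S is at sorted index 12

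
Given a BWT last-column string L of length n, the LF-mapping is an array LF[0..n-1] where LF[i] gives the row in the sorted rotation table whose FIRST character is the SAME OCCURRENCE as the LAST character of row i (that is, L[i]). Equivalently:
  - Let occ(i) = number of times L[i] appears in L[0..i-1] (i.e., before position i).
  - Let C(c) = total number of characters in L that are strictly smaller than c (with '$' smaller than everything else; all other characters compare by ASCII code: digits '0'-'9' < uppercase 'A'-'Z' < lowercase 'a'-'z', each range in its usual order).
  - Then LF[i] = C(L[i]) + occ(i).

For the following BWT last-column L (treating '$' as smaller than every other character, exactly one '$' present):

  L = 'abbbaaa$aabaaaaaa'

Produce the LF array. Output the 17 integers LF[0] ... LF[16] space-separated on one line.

Char counts: '$':1, 'a':12, 'b':4
C (first-col start): C('$')=0, C('a')=1, C('b')=13
L[0]='a': occ=0, LF[0]=C('a')+0=1+0=1
L[1]='b': occ=0, LF[1]=C('b')+0=13+0=13
L[2]='b': occ=1, LF[2]=C('b')+1=13+1=14
L[3]='b': occ=2, LF[3]=C('b')+2=13+2=15
L[4]='a': occ=1, LF[4]=C('a')+1=1+1=2
L[5]='a': occ=2, LF[5]=C('a')+2=1+2=3
L[6]='a': occ=3, LF[6]=C('a')+3=1+3=4
L[7]='$': occ=0, LF[7]=C('$')+0=0+0=0
L[8]='a': occ=4, LF[8]=C('a')+4=1+4=5
L[9]='a': occ=5, LF[9]=C('a')+5=1+5=6
L[10]='b': occ=3, LF[10]=C('b')+3=13+3=16
L[11]='a': occ=6, LF[11]=C('a')+6=1+6=7
L[12]='a': occ=7, LF[12]=C('a')+7=1+7=8
L[13]='a': occ=8, LF[13]=C('a')+8=1+8=9
L[14]='a': occ=9, LF[14]=C('a')+9=1+9=10
L[15]='a': occ=10, LF[15]=C('a')+10=1+10=11
L[16]='a': occ=11, LF[16]=C('a')+11=1+11=12

Answer: 1 13 14 15 2 3 4 0 5 6 16 7 8 9 10 11 12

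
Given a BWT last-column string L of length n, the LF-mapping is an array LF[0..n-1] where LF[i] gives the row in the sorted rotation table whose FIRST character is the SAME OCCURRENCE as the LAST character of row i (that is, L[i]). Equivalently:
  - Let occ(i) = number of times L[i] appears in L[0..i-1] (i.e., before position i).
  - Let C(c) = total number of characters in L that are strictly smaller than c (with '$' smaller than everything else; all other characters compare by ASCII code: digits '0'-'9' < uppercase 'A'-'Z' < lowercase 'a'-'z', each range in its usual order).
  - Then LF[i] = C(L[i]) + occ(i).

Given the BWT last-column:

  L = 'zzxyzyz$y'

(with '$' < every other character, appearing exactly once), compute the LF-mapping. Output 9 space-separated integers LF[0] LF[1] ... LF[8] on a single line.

Char counts: '$':1, 'x':1, 'y':3, 'z':4
C (first-col start): C('$')=0, C('x')=1, C('y')=2, C('z')=5
L[0]='z': occ=0, LF[0]=C('z')+0=5+0=5
L[1]='z': occ=1, LF[1]=C('z')+1=5+1=6
L[2]='x': occ=0, LF[2]=C('x')+0=1+0=1
L[3]='y': occ=0, LF[3]=C('y')+0=2+0=2
L[4]='z': occ=2, LF[4]=C('z')+2=5+2=7
L[5]='y': occ=1, LF[5]=C('y')+1=2+1=3
L[6]='z': occ=3, LF[6]=C('z')+3=5+3=8
L[7]='$': occ=0, LF[7]=C('$')+0=0+0=0
L[8]='y': occ=2, LF[8]=C('y')+2=2+2=4

Answer: 5 6 1 2 7 3 8 0 4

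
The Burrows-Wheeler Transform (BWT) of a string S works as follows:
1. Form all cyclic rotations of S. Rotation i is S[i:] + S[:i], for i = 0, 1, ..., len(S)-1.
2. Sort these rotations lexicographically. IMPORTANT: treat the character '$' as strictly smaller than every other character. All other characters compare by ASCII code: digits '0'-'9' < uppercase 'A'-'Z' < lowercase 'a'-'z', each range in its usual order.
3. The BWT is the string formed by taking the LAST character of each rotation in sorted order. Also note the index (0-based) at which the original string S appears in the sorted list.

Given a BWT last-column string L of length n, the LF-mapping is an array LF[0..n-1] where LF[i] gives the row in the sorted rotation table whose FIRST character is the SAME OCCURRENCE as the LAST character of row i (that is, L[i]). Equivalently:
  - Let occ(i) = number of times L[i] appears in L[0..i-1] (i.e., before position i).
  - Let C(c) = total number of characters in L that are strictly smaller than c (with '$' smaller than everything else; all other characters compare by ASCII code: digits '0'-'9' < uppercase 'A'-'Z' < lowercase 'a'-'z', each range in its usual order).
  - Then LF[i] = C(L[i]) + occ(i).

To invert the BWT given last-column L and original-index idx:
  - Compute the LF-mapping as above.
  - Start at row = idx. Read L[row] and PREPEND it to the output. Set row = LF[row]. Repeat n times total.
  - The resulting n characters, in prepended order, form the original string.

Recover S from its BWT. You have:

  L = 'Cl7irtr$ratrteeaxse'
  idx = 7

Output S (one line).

Answer: extraterrestrial7C$

Derivation:
LF mapping: 2 9 1 8 10 15 11 0 12 3 16 13 17 5 6 4 18 14 7
Walk LF starting at row 7, prepending L[row]:
  step 1: row=7, L[7]='$', prepend. Next row=LF[7]=0
  step 2: row=0, L[0]='C', prepend. Next row=LF[0]=2
  step 3: row=2, L[2]='7', prepend. Next row=LF[2]=1
  step 4: row=1, L[1]='l', prepend. Next row=LF[1]=9
  step 5: row=9, L[9]='a', prepend. Next row=LF[9]=3
  step 6: row=3, L[3]='i', prepend. Next row=LF[3]=8
  step 7: row=8, L[8]='r', prepend. Next row=LF[8]=12
  step 8: row=12, L[12]='t', prepend. Next row=LF[12]=17
  step 9: row=17, L[17]='s', prepend. Next row=LF[17]=14
  step 10: row=14, L[14]='e', prepend. Next row=LF[14]=6
  step 11: row=6, L[6]='r', prepend. Next row=LF[6]=11
  step 12: row=11, L[11]='r', prepend. Next row=LF[11]=13
  step 13: row=13, L[13]='e', prepend. Next row=LF[13]=5
  step 14: row=5, L[5]='t', prepend. Next row=LF[5]=15
  step 15: row=15, L[15]='a', prepend. Next row=LF[15]=4
  step 16: row=4, L[4]='r', prepend. Next row=LF[4]=10
  step 17: row=10, L[10]='t', prepend. Next row=LF[10]=16
  step 18: row=16, L[16]='x', prepend. Next row=LF[16]=18
  step 19: row=18, L[18]='e', prepend. Next row=LF[18]=7
Reversed output: extraterrestrial7C$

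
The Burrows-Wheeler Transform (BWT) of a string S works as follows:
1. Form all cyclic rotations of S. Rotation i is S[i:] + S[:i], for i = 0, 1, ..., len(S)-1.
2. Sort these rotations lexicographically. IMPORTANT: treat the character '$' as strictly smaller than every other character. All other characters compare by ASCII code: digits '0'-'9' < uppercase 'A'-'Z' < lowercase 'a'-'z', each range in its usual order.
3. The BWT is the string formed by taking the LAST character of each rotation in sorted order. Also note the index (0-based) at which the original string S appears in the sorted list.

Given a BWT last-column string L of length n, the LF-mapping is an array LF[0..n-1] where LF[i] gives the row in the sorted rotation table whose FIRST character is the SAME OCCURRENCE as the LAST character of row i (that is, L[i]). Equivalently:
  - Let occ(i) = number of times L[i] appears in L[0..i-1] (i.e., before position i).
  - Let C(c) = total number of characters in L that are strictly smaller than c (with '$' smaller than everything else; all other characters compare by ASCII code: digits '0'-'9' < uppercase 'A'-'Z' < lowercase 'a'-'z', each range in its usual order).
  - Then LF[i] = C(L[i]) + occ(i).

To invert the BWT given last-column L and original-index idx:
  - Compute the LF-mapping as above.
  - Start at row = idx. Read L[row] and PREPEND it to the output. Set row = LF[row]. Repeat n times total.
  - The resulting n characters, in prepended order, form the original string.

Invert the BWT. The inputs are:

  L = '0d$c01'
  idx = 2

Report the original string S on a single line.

LF mapping: 1 5 0 4 2 3
Walk LF starting at row 2, prepending L[row]:
  step 1: row=2, L[2]='$', prepend. Next row=LF[2]=0
  step 2: row=0, L[0]='0', prepend. Next row=LF[0]=1
  step 3: row=1, L[1]='d', prepend. Next row=LF[1]=5
  step 4: row=5, L[5]='1', prepend. Next row=LF[5]=3
  step 5: row=3, L[3]='c', prepend. Next row=LF[3]=4
  step 6: row=4, L[4]='0', prepend. Next row=LF[4]=2
Reversed output: 0c1d0$

Answer: 0c1d0$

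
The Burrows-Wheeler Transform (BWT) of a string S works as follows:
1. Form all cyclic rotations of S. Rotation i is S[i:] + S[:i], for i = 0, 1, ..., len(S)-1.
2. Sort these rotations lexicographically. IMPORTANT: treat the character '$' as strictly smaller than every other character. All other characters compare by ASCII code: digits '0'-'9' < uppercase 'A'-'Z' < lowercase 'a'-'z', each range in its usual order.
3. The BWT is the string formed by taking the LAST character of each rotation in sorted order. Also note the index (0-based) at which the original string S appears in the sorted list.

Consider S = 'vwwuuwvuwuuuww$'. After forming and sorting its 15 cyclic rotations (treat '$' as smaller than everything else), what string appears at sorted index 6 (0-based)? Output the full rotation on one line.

All 15 rotations (rotation i = S[i:]+S[:i]):
  rot[0] = vwwuuwvuwuuuww$
  rot[1] = wwuuwvuwuuuww$v
  rot[2] = wuuwvuwuuuww$vw
  rot[3] = uuwvuwuuuww$vww
  rot[4] = uwvuwuuuww$vwwu
  rot[5] = wvuwuuuww$vwwuu
  rot[6] = vuwuuuww$vwwuuw
  rot[7] = uwuuuww$vwwuuwv
  rot[8] = wuuuww$vwwuuwvu
  rot[9] = uuuww$vwwuuwvuw
  rot[10] = uuww$vwwuuwvuwu
  rot[11] = uww$vwwuuwvuwuu
  rot[12] = ww$vwwuuwvuwuuu
  rot[13] = w$vwwuuwvuwuuuw
  rot[14] = $vwwuuwvuwuuuww
Sorted (with $ < everything):
  sorted[0] = $vwwuuwvuwuuuww
  sorted[1] = uuuww$vwwuuwvuw
  sorted[2] = uuwvuwuuuww$vww
  sorted[3] = uuww$vwwuuwvuwu
  sorted[4] = uwuuuww$vwwuuwv
  sorted[5] = uwvuwuuuww$vwwu
  sorted[6] = uww$vwwuuwvuwuu
  sorted[7] = vuwuuuww$vwwuuw
  sorted[8] = vwwuuwvuwuuuww$
  sorted[9] = w$vwwuuwvuwuuuw
  sorted[10] = wuuuww$vwwuuwvu
  sorted[11] = wuuwvuwuuuww$vw
  sorted[12] = wvuwuuuww$vwwuu
  sorted[13] = ww$vwwuuwvuwuuu
  sorted[14] = wwuuwvuwuuuww$v
sorted[6] = uww$vwwuuwvuwuu

Answer: uww$vwwuuwvuwuu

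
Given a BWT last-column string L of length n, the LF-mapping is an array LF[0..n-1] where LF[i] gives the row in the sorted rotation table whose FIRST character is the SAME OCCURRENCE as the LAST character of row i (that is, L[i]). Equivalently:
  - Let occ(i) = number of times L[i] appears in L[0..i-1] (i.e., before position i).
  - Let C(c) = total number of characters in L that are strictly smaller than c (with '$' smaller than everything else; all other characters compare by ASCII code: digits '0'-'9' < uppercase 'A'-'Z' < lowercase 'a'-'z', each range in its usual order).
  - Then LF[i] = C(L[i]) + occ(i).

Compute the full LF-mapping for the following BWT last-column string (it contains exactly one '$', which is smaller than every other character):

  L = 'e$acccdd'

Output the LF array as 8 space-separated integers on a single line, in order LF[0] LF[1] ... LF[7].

Answer: 7 0 1 2 3 4 5 6

Derivation:
Char counts: '$':1, 'a':1, 'c':3, 'd':2, 'e':1
C (first-col start): C('$')=0, C('a')=1, C('c')=2, C('d')=5, C('e')=7
L[0]='e': occ=0, LF[0]=C('e')+0=7+0=7
L[1]='$': occ=0, LF[1]=C('$')+0=0+0=0
L[2]='a': occ=0, LF[2]=C('a')+0=1+0=1
L[3]='c': occ=0, LF[3]=C('c')+0=2+0=2
L[4]='c': occ=1, LF[4]=C('c')+1=2+1=3
L[5]='c': occ=2, LF[5]=C('c')+2=2+2=4
L[6]='d': occ=0, LF[6]=C('d')+0=5+0=5
L[7]='d': occ=1, LF[7]=C('d')+1=5+1=6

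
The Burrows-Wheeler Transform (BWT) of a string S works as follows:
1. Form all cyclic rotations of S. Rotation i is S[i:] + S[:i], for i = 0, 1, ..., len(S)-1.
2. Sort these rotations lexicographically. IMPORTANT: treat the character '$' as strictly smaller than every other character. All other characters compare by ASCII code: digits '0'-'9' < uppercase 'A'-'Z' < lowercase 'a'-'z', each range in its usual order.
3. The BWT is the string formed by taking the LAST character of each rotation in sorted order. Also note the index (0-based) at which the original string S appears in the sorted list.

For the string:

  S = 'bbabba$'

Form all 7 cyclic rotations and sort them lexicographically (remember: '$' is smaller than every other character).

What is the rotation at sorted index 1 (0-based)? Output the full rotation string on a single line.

All 7 rotations (rotation i = S[i:]+S[:i]):
  rot[0] = bbabba$
  rot[1] = babba$b
  rot[2] = abba$bb
  rot[3] = bba$bba
  rot[4] = ba$bbab
  rot[5] = a$bbabb
  rot[6] = $bbabba
Sorted (with $ < everything):
  sorted[0] = $bbabba
  sorted[1] = a$bbabb
  sorted[2] = abba$bb
  sorted[3] = ba$bbab
  sorted[4] = babba$b
  sorted[5] = bba$bba
  sorted[6] = bbabba$
sorted[1] = a$bbabb

Answer: a$bbabb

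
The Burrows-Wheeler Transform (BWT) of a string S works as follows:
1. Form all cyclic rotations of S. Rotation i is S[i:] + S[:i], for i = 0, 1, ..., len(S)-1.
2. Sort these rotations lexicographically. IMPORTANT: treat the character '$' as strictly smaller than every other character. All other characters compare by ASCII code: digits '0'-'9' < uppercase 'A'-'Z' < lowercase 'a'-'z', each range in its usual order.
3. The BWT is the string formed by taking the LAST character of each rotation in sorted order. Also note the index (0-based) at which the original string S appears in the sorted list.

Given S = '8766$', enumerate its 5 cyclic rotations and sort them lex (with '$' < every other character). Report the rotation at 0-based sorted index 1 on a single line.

Answer: 6$876

Derivation:
All 5 rotations (rotation i = S[i:]+S[:i]):
  rot[0] = 8766$
  rot[1] = 766$8
  rot[2] = 66$87
  rot[3] = 6$876
  rot[4] = $8766
Sorted (with $ < everything):
  sorted[0] = $8766
  sorted[1] = 6$876
  sorted[2] = 66$87
  sorted[3] = 766$8
  sorted[4] = 8766$
sorted[1] = 6$876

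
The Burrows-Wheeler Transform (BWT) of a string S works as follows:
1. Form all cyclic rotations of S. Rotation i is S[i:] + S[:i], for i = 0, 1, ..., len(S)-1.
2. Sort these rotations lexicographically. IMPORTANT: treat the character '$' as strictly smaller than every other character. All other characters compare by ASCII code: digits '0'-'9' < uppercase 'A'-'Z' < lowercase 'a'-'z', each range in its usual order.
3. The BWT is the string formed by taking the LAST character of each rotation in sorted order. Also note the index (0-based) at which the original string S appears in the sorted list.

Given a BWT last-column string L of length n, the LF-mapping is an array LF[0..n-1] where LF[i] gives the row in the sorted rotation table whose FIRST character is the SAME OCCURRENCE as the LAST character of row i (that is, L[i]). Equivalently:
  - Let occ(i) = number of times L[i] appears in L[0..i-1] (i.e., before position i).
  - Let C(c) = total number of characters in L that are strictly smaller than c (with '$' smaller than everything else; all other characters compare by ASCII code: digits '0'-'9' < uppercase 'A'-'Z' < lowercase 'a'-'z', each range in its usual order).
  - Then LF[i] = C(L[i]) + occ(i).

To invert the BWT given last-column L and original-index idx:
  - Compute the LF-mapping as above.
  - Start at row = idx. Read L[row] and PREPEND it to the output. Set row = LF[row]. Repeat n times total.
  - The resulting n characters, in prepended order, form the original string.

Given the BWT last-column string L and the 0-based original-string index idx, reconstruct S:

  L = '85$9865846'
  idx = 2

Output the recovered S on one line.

Answer: 548866958$

Derivation:
LF mapping: 6 2 0 9 7 4 3 8 1 5
Walk LF starting at row 2, prepending L[row]:
  step 1: row=2, L[2]='$', prepend. Next row=LF[2]=0
  step 2: row=0, L[0]='8', prepend. Next row=LF[0]=6
  step 3: row=6, L[6]='5', prepend. Next row=LF[6]=3
  step 4: row=3, L[3]='9', prepend. Next row=LF[3]=9
  step 5: row=9, L[9]='6', prepend. Next row=LF[9]=5
  step 6: row=5, L[5]='6', prepend. Next row=LF[5]=4
  step 7: row=4, L[4]='8', prepend. Next row=LF[4]=7
  step 8: row=7, L[7]='8', prepend. Next row=LF[7]=8
  step 9: row=8, L[8]='4', prepend. Next row=LF[8]=1
  step 10: row=1, L[1]='5', prepend. Next row=LF[1]=2
Reversed output: 548866958$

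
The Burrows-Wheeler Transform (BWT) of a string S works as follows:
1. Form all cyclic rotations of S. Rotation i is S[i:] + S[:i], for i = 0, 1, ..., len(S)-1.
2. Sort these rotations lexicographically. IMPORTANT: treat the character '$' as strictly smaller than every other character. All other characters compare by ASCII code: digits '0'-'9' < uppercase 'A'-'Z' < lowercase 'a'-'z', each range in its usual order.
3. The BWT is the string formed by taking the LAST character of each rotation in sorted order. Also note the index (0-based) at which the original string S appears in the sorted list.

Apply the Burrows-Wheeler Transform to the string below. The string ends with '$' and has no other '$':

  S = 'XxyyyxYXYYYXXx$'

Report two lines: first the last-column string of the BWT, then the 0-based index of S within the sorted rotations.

Answer: xYYX$YxYXXyXyyx
4

Derivation:
All 15 rotations (rotation i = S[i:]+S[:i]):
  rot[0] = XxyyyxYXYYYXXx$
  rot[1] = xyyyxYXYYYXXx$X
  rot[2] = yyyxYXYYYXXx$Xx
  rot[3] = yyxYXYYYXXx$Xxy
  rot[4] = yxYXYYYXXx$Xxyy
  rot[5] = xYXYYYXXx$Xxyyy
  rot[6] = YXYYYXXx$Xxyyyx
  rot[7] = XYYYXXx$XxyyyxY
  rot[8] = YYYXXx$XxyyyxYX
  rot[9] = YYXXx$XxyyyxYXY
  rot[10] = YXXx$XxyyyxYXYY
  rot[11] = XXx$XxyyyxYXYYY
  rot[12] = Xx$XxyyyxYXYYYX
  rot[13] = x$XxyyyxYXYYYXX
  rot[14] = $XxyyyxYXYYYXXx
Sorted (with $ < everything):
  sorted[0] = $XxyyyxYXYYYXXx  (last char: 'x')
  sorted[1] = XXx$XxyyyxYXYYY  (last char: 'Y')
  sorted[2] = XYYYXXx$XxyyyxY  (last char: 'Y')
  sorted[3] = Xx$XxyyyxYXYYYX  (last char: 'X')
  sorted[4] = XxyyyxYXYYYXXx$  (last char: '$')
  sorted[5] = YXXx$XxyyyxYXYY  (last char: 'Y')
  sorted[6] = YXYYYXXx$Xxyyyx  (last char: 'x')
  sorted[7] = YYXXx$XxyyyxYXY  (last char: 'Y')
  sorted[8] = YYYXXx$XxyyyxYX  (last char: 'X')
  sorted[9] = x$XxyyyxYXYYYXX  (last char: 'X')
  sorted[10] = xYXYYYXXx$Xxyyy  (last char: 'y')
  sorted[11] = xyyyxYXYYYXXx$X  (last char: 'X')
  sorted[12] = yxYXYYYXXx$Xxyy  (last char: 'y')
  sorted[13] = yyxYXYYYXXx$Xxy  (last char: 'y')
  sorted[14] = yyyxYXYYYXXx$Xx  (last char: 'x')
Last column: xYYX$YxYXXyXyyx
Original string S is at sorted index 4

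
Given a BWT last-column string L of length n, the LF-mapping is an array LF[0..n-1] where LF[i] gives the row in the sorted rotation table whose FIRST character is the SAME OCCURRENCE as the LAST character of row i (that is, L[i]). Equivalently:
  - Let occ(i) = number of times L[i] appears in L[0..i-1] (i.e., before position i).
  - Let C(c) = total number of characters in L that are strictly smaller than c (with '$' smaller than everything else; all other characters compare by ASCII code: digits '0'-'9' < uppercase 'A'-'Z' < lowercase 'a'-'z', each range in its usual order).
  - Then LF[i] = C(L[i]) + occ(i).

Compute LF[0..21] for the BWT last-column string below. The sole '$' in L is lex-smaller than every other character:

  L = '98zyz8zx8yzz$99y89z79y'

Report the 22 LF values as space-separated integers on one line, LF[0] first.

Answer: 6 2 16 12 17 3 18 11 4 13 19 20 0 7 8 14 5 9 21 1 10 15

Derivation:
Char counts: '$':1, '7':1, '8':4, '9':5, 'x':1, 'y':4, 'z':6
C (first-col start): C('$')=0, C('7')=1, C('8')=2, C('9')=6, C('x')=11, C('y')=12, C('z')=16
L[0]='9': occ=0, LF[0]=C('9')+0=6+0=6
L[1]='8': occ=0, LF[1]=C('8')+0=2+0=2
L[2]='z': occ=0, LF[2]=C('z')+0=16+0=16
L[3]='y': occ=0, LF[3]=C('y')+0=12+0=12
L[4]='z': occ=1, LF[4]=C('z')+1=16+1=17
L[5]='8': occ=1, LF[5]=C('8')+1=2+1=3
L[6]='z': occ=2, LF[6]=C('z')+2=16+2=18
L[7]='x': occ=0, LF[7]=C('x')+0=11+0=11
L[8]='8': occ=2, LF[8]=C('8')+2=2+2=4
L[9]='y': occ=1, LF[9]=C('y')+1=12+1=13
L[10]='z': occ=3, LF[10]=C('z')+3=16+3=19
L[11]='z': occ=4, LF[11]=C('z')+4=16+4=20
L[12]='$': occ=0, LF[12]=C('$')+0=0+0=0
L[13]='9': occ=1, LF[13]=C('9')+1=6+1=7
L[14]='9': occ=2, LF[14]=C('9')+2=6+2=8
L[15]='y': occ=2, LF[15]=C('y')+2=12+2=14
L[16]='8': occ=3, LF[16]=C('8')+3=2+3=5
L[17]='9': occ=3, LF[17]=C('9')+3=6+3=9
L[18]='z': occ=5, LF[18]=C('z')+5=16+5=21
L[19]='7': occ=0, LF[19]=C('7')+0=1+0=1
L[20]='9': occ=4, LF[20]=C('9')+4=6+4=10
L[21]='y': occ=3, LF[21]=C('y')+3=12+3=15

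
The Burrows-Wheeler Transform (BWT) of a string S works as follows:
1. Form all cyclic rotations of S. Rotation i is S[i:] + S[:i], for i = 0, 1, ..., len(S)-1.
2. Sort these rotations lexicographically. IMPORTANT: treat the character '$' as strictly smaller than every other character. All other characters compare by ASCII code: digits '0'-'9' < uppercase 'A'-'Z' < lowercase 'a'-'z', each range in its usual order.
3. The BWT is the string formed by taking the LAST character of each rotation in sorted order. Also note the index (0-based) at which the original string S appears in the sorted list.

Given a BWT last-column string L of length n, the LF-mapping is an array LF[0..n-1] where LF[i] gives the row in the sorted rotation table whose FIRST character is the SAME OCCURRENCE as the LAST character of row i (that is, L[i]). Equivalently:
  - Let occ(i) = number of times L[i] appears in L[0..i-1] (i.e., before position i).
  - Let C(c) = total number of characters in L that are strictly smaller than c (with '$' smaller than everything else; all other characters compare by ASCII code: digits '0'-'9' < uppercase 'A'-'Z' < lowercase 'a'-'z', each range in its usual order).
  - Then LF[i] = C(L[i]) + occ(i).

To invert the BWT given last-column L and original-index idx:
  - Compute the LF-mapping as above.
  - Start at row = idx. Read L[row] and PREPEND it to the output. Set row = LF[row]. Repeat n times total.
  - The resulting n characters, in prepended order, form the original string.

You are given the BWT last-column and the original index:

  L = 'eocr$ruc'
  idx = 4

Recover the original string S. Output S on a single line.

LF mapping: 3 4 1 5 0 6 7 2
Walk LF starting at row 4, prepending L[row]:
  step 1: row=4, L[4]='$', prepend. Next row=LF[4]=0
  step 2: row=0, L[0]='e', prepend. Next row=LF[0]=3
  step 3: row=3, L[3]='r', prepend. Next row=LF[3]=5
  step 4: row=5, L[5]='r', prepend. Next row=LF[5]=6
  step 5: row=6, L[6]='u', prepend. Next row=LF[6]=7
  step 6: row=7, L[7]='c', prepend. Next row=LF[7]=2
  step 7: row=2, L[2]='c', prepend. Next row=LF[2]=1
  step 8: row=1, L[1]='o', prepend. Next row=LF[1]=4
Reversed output: occurre$

Answer: occurre$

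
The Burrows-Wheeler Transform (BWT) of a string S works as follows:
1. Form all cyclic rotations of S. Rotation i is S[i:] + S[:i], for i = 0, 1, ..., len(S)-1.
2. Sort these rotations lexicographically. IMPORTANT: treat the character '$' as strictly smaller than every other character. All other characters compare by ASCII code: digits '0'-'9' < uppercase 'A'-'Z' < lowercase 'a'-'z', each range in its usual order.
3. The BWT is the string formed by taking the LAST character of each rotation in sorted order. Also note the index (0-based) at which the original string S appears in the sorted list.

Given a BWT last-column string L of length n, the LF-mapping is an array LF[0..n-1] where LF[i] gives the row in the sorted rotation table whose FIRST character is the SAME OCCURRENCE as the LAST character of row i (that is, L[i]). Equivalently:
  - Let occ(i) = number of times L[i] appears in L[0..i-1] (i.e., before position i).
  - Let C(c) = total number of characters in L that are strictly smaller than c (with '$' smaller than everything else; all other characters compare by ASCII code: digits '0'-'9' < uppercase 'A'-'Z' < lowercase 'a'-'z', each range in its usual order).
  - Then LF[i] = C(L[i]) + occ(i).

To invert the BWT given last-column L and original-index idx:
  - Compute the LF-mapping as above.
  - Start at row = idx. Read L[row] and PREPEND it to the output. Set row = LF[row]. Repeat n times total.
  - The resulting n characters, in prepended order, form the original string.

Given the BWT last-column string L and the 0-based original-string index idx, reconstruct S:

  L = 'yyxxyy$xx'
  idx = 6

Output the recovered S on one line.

LF mapping: 5 6 1 2 7 8 0 3 4
Walk LF starting at row 6, prepending L[row]:
  step 1: row=6, L[6]='$', prepend. Next row=LF[6]=0
  step 2: row=0, L[0]='y', prepend. Next row=LF[0]=5
  step 3: row=5, L[5]='y', prepend. Next row=LF[5]=8
  step 4: row=8, L[8]='x', prepend. Next row=LF[8]=4
  step 5: row=4, L[4]='y', prepend. Next row=LF[4]=7
  step 6: row=7, L[7]='x', prepend. Next row=LF[7]=3
  step 7: row=3, L[3]='x', prepend. Next row=LF[3]=2
  step 8: row=2, L[2]='x', prepend. Next row=LF[2]=1
  step 9: row=1, L[1]='y', prepend. Next row=LF[1]=6
Reversed output: yxxxyxyy$

Answer: yxxxyxyy$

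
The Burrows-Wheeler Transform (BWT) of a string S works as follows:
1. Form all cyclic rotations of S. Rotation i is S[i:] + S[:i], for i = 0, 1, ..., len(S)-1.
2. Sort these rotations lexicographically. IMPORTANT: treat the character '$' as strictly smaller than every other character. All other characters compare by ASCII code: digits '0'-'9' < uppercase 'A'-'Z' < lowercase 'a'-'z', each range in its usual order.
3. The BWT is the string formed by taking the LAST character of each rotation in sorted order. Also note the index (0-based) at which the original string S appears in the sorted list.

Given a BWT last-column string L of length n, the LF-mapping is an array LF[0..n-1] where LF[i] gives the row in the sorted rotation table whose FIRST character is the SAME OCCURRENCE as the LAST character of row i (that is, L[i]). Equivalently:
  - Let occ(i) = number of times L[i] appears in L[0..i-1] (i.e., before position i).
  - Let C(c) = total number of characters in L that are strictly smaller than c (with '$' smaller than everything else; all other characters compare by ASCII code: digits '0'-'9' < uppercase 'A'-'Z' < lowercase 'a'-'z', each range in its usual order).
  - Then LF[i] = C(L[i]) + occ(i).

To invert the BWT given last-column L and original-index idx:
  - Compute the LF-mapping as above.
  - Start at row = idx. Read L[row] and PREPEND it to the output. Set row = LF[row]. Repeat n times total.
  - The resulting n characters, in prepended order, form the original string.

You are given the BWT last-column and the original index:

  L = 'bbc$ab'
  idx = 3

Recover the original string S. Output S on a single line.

Answer: babcb$

Derivation:
LF mapping: 2 3 5 0 1 4
Walk LF starting at row 3, prepending L[row]:
  step 1: row=3, L[3]='$', prepend. Next row=LF[3]=0
  step 2: row=0, L[0]='b', prepend. Next row=LF[0]=2
  step 3: row=2, L[2]='c', prepend. Next row=LF[2]=5
  step 4: row=5, L[5]='b', prepend. Next row=LF[5]=4
  step 5: row=4, L[4]='a', prepend. Next row=LF[4]=1
  step 6: row=1, L[1]='b', prepend. Next row=LF[1]=3
Reversed output: babcb$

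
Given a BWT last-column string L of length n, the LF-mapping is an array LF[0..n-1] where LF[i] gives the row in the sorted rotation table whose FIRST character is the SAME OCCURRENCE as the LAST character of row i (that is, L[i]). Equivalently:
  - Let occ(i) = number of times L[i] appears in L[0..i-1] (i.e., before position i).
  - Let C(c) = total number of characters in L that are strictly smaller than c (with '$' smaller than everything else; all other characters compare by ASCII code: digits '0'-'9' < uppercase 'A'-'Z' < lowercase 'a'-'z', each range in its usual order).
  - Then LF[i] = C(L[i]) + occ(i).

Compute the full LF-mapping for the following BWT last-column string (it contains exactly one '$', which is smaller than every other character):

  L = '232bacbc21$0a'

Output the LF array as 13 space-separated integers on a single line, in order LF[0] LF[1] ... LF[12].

Char counts: '$':1, '0':1, '1':1, '2':3, '3':1, 'a':2, 'b':2, 'c':2
C (first-col start): C('$')=0, C('0')=1, C('1')=2, C('2')=3, C('3')=6, C('a')=7, C('b')=9, C('c')=11
L[0]='2': occ=0, LF[0]=C('2')+0=3+0=3
L[1]='3': occ=0, LF[1]=C('3')+0=6+0=6
L[2]='2': occ=1, LF[2]=C('2')+1=3+1=4
L[3]='b': occ=0, LF[3]=C('b')+0=9+0=9
L[4]='a': occ=0, LF[4]=C('a')+0=7+0=7
L[5]='c': occ=0, LF[5]=C('c')+0=11+0=11
L[6]='b': occ=1, LF[6]=C('b')+1=9+1=10
L[7]='c': occ=1, LF[7]=C('c')+1=11+1=12
L[8]='2': occ=2, LF[8]=C('2')+2=3+2=5
L[9]='1': occ=0, LF[9]=C('1')+0=2+0=2
L[10]='$': occ=0, LF[10]=C('$')+0=0+0=0
L[11]='0': occ=0, LF[11]=C('0')+0=1+0=1
L[12]='a': occ=1, LF[12]=C('a')+1=7+1=8

Answer: 3 6 4 9 7 11 10 12 5 2 0 1 8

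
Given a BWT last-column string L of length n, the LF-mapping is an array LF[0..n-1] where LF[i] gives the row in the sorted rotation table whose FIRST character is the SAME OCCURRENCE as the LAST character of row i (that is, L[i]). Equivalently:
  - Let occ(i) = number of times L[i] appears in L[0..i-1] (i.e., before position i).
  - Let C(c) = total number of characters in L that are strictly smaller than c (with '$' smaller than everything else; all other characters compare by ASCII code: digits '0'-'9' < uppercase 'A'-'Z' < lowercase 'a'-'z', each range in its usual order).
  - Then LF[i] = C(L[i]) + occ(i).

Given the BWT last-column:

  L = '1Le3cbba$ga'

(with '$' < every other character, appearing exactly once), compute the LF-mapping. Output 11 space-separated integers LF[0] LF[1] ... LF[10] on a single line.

Char counts: '$':1, '1':1, '3':1, 'L':1, 'a':2, 'b':2, 'c':1, 'e':1, 'g':1
C (first-col start): C('$')=0, C('1')=1, C('3')=2, C('L')=3, C('a')=4, C('b')=6, C('c')=8, C('e')=9, C('g')=10
L[0]='1': occ=0, LF[0]=C('1')+0=1+0=1
L[1]='L': occ=0, LF[1]=C('L')+0=3+0=3
L[2]='e': occ=0, LF[2]=C('e')+0=9+0=9
L[3]='3': occ=0, LF[3]=C('3')+0=2+0=2
L[4]='c': occ=0, LF[4]=C('c')+0=8+0=8
L[5]='b': occ=0, LF[5]=C('b')+0=6+0=6
L[6]='b': occ=1, LF[6]=C('b')+1=6+1=7
L[7]='a': occ=0, LF[7]=C('a')+0=4+0=4
L[8]='$': occ=0, LF[8]=C('$')+0=0+0=0
L[9]='g': occ=0, LF[9]=C('g')+0=10+0=10
L[10]='a': occ=1, LF[10]=C('a')+1=4+1=5

Answer: 1 3 9 2 8 6 7 4 0 10 5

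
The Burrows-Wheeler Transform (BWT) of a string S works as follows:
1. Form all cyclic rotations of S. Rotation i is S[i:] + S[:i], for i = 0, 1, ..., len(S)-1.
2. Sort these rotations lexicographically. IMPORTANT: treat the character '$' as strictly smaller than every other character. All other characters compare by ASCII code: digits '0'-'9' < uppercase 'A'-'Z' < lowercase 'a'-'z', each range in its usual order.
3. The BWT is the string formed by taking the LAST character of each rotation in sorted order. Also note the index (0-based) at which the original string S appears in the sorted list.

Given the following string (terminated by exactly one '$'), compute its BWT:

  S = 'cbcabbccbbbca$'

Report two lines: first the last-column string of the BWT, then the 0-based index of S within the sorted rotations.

Answer: acccbabcbbbc$b
12

Derivation:
All 14 rotations (rotation i = S[i:]+S[:i]):
  rot[0] = cbcabbccbbbca$
  rot[1] = bcabbccbbbca$c
  rot[2] = cabbccbbbca$cb
  rot[3] = abbccbbbca$cbc
  rot[4] = bbccbbbca$cbca
  rot[5] = bccbbbca$cbcab
  rot[6] = ccbbbca$cbcabb
  rot[7] = cbbbca$cbcabbc
  rot[8] = bbbca$cbcabbcc
  rot[9] = bbca$cbcabbccb
  rot[10] = bca$cbcabbccbb
  rot[11] = ca$cbcabbccbbb
  rot[12] = a$cbcabbccbbbc
  rot[13] = $cbcabbccbbbca
Sorted (with $ < everything):
  sorted[0] = $cbcabbccbbbca  (last char: 'a')
  sorted[1] = a$cbcabbccbbbc  (last char: 'c')
  sorted[2] = abbccbbbca$cbc  (last char: 'c')
  sorted[3] = bbbca$cbcabbcc  (last char: 'c')
  sorted[4] = bbca$cbcabbccb  (last char: 'b')
  sorted[5] = bbccbbbca$cbca  (last char: 'a')
  sorted[6] = bca$cbcabbccbb  (last char: 'b')
  sorted[7] = bcabbccbbbca$c  (last char: 'c')
  sorted[8] = bccbbbca$cbcab  (last char: 'b')
  sorted[9] = ca$cbcabbccbbb  (last char: 'b')
  sorted[10] = cabbccbbbca$cb  (last char: 'b')
  sorted[11] = cbbbca$cbcabbc  (last char: 'c')
  sorted[12] = cbcabbccbbbca$  (last char: '$')
  sorted[13] = ccbbbca$cbcabb  (last char: 'b')
Last column: acccbabcbbbc$b
Original string S is at sorted index 12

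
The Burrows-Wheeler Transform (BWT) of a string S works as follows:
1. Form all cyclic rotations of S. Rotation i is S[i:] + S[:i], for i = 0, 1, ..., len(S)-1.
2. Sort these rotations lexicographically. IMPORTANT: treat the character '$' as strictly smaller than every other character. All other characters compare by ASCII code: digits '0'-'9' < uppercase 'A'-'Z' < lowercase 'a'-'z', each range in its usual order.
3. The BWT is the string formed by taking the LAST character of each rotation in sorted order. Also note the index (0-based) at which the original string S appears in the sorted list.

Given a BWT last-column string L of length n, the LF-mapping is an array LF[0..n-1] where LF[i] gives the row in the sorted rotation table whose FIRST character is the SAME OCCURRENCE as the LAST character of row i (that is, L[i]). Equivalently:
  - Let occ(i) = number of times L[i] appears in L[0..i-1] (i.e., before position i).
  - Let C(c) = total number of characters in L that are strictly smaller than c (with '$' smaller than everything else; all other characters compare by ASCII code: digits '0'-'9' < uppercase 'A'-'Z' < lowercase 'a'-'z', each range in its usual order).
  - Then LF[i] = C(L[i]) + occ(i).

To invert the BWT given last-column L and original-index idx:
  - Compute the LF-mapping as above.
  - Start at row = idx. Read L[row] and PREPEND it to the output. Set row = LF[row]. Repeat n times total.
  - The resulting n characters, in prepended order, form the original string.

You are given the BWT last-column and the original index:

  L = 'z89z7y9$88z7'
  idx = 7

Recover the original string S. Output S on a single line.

Answer: 997zz878y8z$

Derivation:
LF mapping: 9 3 6 10 1 8 7 0 4 5 11 2
Walk LF starting at row 7, prepending L[row]:
  step 1: row=7, L[7]='$', prepend. Next row=LF[7]=0
  step 2: row=0, L[0]='z', prepend. Next row=LF[0]=9
  step 3: row=9, L[9]='8', prepend. Next row=LF[9]=5
  step 4: row=5, L[5]='y', prepend. Next row=LF[5]=8
  step 5: row=8, L[8]='8', prepend. Next row=LF[8]=4
  step 6: row=4, L[4]='7', prepend. Next row=LF[4]=1
  step 7: row=1, L[1]='8', prepend. Next row=LF[1]=3
  step 8: row=3, L[3]='z', prepend. Next row=LF[3]=10
  step 9: row=10, L[10]='z', prepend. Next row=LF[10]=11
  step 10: row=11, L[11]='7', prepend. Next row=LF[11]=2
  step 11: row=2, L[2]='9', prepend. Next row=LF[2]=6
  step 12: row=6, L[6]='9', prepend. Next row=LF[6]=7
Reversed output: 997zz878y8z$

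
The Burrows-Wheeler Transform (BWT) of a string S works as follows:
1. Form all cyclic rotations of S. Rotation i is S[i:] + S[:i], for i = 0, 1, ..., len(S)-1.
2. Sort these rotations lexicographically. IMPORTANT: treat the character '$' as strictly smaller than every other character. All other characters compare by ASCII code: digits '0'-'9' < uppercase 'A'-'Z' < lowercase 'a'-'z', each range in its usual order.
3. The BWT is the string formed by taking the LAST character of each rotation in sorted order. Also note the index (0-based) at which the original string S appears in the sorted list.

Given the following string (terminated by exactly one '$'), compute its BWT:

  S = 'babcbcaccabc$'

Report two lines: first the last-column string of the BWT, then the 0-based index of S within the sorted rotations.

All 13 rotations (rotation i = S[i:]+S[:i]):
  rot[0] = babcbcaccabc$
  rot[1] = abcbcaccabc$b
  rot[2] = bcbcaccabc$ba
  rot[3] = cbcaccabc$bab
  rot[4] = bcaccabc$babc
  rot[5] = caccabc$babcb
  rot[6] = accabc$babcbc
  rot[7] = ccabc$babcbca
  rot[8] = cabc$babcbcac
  rot[9] = abc$babcbcacc
  rot[10] = bc$babcbcacca
  rot[11] = c$babcbcaccab
  rot[12] = $babcbcaccabc
Sorted (with $ < everything):
  sorted[0] = $babcbcaccabc  (last char: 'c')
  sorted[1] = abc$babcbcacc  (last char: 'c')
  sorted[2] = abcbcaccabc$b  (last char: 'b')
  sorted[3] = accabc$babcbc  (last char: 'c')
  sorted[4] = babcbcaccabc$  (last char: '$')
  sorted[5] = bc$babcbcacca  (last char: 'a')
  sorted[6] = bcaccabc$babc  (last char: 'c')
  sorted[7] = bcbcaccabc$ba  (last char: 'a')
  sorted[8] = c$babcbcaccab  (last char: 'b')
  sorted[9] = cabc$babcbcac  (last char: 'c')
  sorted[10] = caccabc$babcb  (last char: 'b')
  sorted[11] = cbcaccabc$bab  (last char: 'b')
  sorted[12] = ccabc$babcbca  (last char: 'a')
Last column: ccbc$acabcbba
Original string S is at sorted index 4

Answer: ccbc$acabcbba
4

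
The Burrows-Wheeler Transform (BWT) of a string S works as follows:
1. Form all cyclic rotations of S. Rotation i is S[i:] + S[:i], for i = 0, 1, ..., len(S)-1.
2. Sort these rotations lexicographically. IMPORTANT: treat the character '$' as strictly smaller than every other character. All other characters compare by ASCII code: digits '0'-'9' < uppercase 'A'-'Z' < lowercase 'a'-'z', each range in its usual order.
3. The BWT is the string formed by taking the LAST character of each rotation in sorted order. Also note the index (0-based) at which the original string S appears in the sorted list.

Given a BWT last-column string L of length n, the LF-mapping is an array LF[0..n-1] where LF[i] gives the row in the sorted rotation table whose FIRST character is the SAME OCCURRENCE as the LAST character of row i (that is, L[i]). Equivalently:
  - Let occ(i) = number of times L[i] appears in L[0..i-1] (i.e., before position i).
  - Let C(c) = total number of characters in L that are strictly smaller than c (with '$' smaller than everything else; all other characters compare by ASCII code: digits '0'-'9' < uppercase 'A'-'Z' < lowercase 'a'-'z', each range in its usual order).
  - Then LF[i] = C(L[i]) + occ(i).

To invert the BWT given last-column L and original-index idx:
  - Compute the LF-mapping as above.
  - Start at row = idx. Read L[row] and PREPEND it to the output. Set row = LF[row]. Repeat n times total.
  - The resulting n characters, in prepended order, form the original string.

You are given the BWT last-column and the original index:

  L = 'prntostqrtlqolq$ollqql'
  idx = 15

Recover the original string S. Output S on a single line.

Answer: qtnlqqtlroqqolsltorlp$

Derivation:
LF mapping: 10 16 6 19 7 18 20 11 17 21 1 12 8 2 13 0 9 3 4 14 15 5
Walk LF starting at row 15, prepending L[row]:
  step 1: row=15, L[15]='$', prepend. Next row=LF[15]=0
  step 2: row=0, L[0]='p', prepend. Next row=LF[0]=10
  step 3: row=10, L[10]='l', prepend. Next row=LF[10]=1
  step 4: row=1, L[1]='r', prepend. Next row=LF[1]=16
  step 5: row=16, L[16]='o', prepend. Next row=LF[16]=9
  step 6: row=9, L[9]='t', prepend. Next row=LF[9]=21
  step 7: row=21, L[21]='l', prepend. Next row=LF[21]=5
  step 8: row=5, L[5]='s', prepend. Next row=LF[5]=18
  step 9: row=18, L[18]='l', prepend. Next row=LF[18]=4
  step 10: row=4, L[4]='o', prepend. Next row=LF[4]=7
  step 11: row=7, L[7]='q', prepend. Next row=LF[7]=11
  step 12: row=11, L[11]='q', prepend. Next row=LF[11]=12
  step 13: row=12, L[12]='o', prepend. Next row=LF[12]=8
  step 14: row=8, L[8]='r', prepend. Next row=LF[8]=17
  step 15: row=17, L[17]='l', prepend. Next row=LF[17]=3
  step 16: row=3, L[3]='t', prepend. Next row=LF[3]=19
  step 17: row=19, L[19]='q', prepend. Next row=LF[19]=14
  step 18: row=14, L[14]='q', prepend. Next row=LF[14]=13
  step 19: row=13, L[13]='l', prepend. Next row=LF[13]=2
  step 20: row=2, L[2]='n', prepend. Next row=LF[2]=6
  step 21: row=6, L[6]='t', prepend. Next row=LF[6]=20
  step 22: row=20, L[20]='q', prepend. Next row=LF[20]=15
Reversed output: qtnlqqtlroqqolsltorlp$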